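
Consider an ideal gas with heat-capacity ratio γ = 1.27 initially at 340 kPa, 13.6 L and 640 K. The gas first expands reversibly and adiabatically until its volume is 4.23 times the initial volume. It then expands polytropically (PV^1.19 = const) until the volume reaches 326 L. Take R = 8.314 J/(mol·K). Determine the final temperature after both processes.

n = P₁V₁/(RT₁) = 340×13.6/(8.314×640) = 0.869 mol.
Step 1 — Adiabatic: TV^(γ−1) = const ⇒ T₂ = 640×(0.236)^0.270 = 434 K; PV^γ = const ⇒ P₂ = 54.5 kPa.
ΔU = nCvΔT = 0.869×30.8×(434−640) = -5520 J.
Q = 0 for an adiabatic process, so W = −ΔU = 5520 J.
State after step 1: P = 54.5 kPa, V = 57.5 L, T = 434 K.
Step 2 — Polytropic n=1.19: T₂ = T₁(V₁/V₂)^(n−1) = 434×(0.176)^0.19 = 312 K; P₂ = P₁(V₁/V₂)^n = 6.91 kPa.
W = (P₁V₁−P₂V₂)/(n−1) = (54.5×57.5−6.91×326)/0.19 = 4630 J.
ΔU = nCvΔT = 0.869×30.8×(312−434) = -3260 J.
Q = ΔU + W = 1370 J.
Net over both steps: W = 10200 J, Q = 1370 J, ΔU = -8780 J.

312 K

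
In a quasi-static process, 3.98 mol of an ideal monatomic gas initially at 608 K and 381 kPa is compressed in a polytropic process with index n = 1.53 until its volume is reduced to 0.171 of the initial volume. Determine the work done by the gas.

-58800 J

V₁ = nRT₁/P₁ = 3.98×8.314×608/381 = 52.8 L.
Polytropic n=1.53: T₂ = T₁(V₁/V₂)^(n−1) = 608×(5.85)^0.53 = 1550 K; P₂ = P₁(V₁/V₂)^n = 5680 kPa.
W = (P₁V₁−P₂V₂)/(n−1) = (381×52.8−5680×9.03)/0.53 = -58800 J.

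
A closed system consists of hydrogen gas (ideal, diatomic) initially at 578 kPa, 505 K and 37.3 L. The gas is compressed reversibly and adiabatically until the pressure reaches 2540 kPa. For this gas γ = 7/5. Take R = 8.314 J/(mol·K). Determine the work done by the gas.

-28400 J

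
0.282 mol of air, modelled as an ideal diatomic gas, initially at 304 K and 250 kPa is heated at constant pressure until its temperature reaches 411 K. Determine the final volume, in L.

V₁ = nRT₁/P₁ = 0.282×8.314×304/250 = 2.85 L.
Isobaric: P stays 250 kPa; V/T = const ⇒ T₂ = 411 K, V₂ = 3.85 L.

3.85 L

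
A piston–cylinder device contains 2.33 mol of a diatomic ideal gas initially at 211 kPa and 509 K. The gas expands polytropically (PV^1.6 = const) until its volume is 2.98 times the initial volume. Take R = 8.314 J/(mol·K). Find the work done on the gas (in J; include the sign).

V₁ = nRT₁/P₁ = 2.33×8.314×509/211 = 46.7 L.
Polytropic n=1.6: T₂ = T₁(V₁/V₂)^(n−1) = 509×(0.336)^0.60 = 264 K; P₂ = P₁(V₁/V₂)^n = 36.8 kPa.
W = (P₁V₁−P₂V₂)/(n−1) = (211×46.7−36.8×139)/0.60 = 7900 J.
Work done on the gas = −W_by = -7900 J.

-7900 J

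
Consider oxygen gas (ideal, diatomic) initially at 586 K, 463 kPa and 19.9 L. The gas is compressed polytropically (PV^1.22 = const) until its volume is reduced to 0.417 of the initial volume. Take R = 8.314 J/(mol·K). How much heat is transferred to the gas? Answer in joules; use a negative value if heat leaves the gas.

n = P₁V₁/(RT₁) = 463×19.9/(8.314×586) = 1.89 mol.
Polytropic n=1.22: T₂ = T₁(V₁/V₂)^(n−1) = 586×(2.40)^0.22 = 710 K; P₂ = P₁(V₁/V₂)^n = 1350 kPa.
W = (P₁V₁−P₂V₂)/(n−1) = (463×19.9−1350×8.30)/0.22 = -8890 J.
ΔU = nCvΔT = 1.89×20.8×(710−586) = 4890 J.
Q = ΔU + W = -4000 J.

-4000 J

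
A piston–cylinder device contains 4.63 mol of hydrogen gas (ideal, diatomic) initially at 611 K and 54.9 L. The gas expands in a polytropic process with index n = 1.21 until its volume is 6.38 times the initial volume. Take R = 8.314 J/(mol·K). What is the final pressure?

45.5 kPa

P₁ = nRT₁/V₁ = 4.63×8.314×611/54.9 = 428 kPa.
Polytropic n=1.21: T₂ = T₁(V₁/V₂)^(n−1) = 611×(0.157)^0.21 = 414 K; P₂ = P₁(V₁/V₂)^n = 45.5 kPa.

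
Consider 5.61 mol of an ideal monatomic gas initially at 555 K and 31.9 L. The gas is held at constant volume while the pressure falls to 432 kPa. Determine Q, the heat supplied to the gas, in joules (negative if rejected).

P₁ = nRT₁/V₁ = 5.61×8.314×555/31.9 = 811 kPa.
Isochoric: V stays 31.9 L; P/T = const ⇒ T₂ = 295 K, P₂ = 432 kPa.
W = 0 (no volume change).
ΔU = nCvΔT = 5.61×12.5×(295−555) = -18200 J.
Q = ΔU = -18200 J.

-18200 J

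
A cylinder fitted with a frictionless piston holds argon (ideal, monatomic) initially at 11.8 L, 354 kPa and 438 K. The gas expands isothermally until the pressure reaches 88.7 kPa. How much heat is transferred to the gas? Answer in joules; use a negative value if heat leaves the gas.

5780 J

n = P₁V₁/(RT₁) = 354×11.8/(8.314×438) = 1.15 mol.
Isothermal: T stays 438 K; PV = const ⇒ V₂ = 47.1 L, P₂ = 88.7 kPa.
ΔU = 0 (ideal gas, T constant).
W = nRT ln(V₂/V₁) = 1.15×8.314×438×ln(3.99) = 5780 J.
Q = ΔU + W = 5780 J.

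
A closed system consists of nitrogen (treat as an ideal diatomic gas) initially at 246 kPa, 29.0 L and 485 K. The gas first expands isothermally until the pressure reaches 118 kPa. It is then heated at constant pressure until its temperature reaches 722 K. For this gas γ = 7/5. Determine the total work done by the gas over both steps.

8730 J

n = P₁V₁/(RT₁) = 246×29.0/(8.314×485) = 1.77 mol.
Step 1 — Isothermal: T stays 485 K; PV = const ⇒ V₂ = 60.5 L, P₂ = 118 kPa.
ΔU = 0 (ideal gas, T constant).
W = nRT ln(V₂/V₁) = 1.77×8.314×485×ln(2.08) = 5240 J.
Q = ΔU + W = 5240 J.
State after step 1: P = 118 kPa, V = 60.5 L, T = 485 K.
Step 2 — Isobaric: P stays 118 kPa; V/T = const ⇒ T₂ = 722 K, V₂ = 90.0 L.
W = PΔV = 118×(90.0−60.5) kPa·L = 3490 J.
ΔU = nCvΔT = 1.77×20.8×(722−485) = 8720 J.
Q = ΔU + W = nCpΔT = 12200 J.
Net over both steps: W = 8730 J, Q = 17400 J, ΔU = 8720 J.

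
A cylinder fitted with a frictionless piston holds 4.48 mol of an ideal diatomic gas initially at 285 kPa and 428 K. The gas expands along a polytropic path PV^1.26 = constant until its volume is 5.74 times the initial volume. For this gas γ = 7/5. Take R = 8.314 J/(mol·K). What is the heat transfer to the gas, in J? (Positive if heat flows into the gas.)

V₁ = nRT₁/P₁ = 4.48×8.314×428/285 = 55.9 L.
Polytropic n=1.26: T₂ = T₁(V₁/V₂)^(n−1) = 428×(0.174)^0.26 = 272 K; P₂ = P₁(V₁/V₂)^n = 31.5 kPa.
W = (P₁V₁−P₂V₂)/(n−1) = (285×55.9−31.5×321)/0.26 = 22400 J.
ΔU = nCvΔT = 4.48×20.8×(272−428) = -14600 J.
Q = ΔU + W = 7840 J.

7840 J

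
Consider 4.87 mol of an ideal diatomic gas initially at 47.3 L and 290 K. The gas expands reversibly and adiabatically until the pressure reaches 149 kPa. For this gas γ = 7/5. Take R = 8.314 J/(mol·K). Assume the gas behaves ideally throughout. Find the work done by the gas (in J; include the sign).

3980 J

P₁ = nRT₁/V₁ = 4.87×8.314×290/47.3 = 248 kPa.
Adiabatic: T₂/T₁ = (P₂/P₁)^((γ−1)/γ) ⇒ T₂ = 290×(0.600)^0.286 = 251 K; V₂ = 68.1 L.
ΔU = nCvΔT = 4.87×20.8×(251−290) = -3980 J.
Q = 0 for an adiabatic process, so W = −ΔU = 3980 J.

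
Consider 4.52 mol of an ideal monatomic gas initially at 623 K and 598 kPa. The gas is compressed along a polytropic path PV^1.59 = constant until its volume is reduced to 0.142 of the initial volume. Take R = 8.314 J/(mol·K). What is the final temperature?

1970 K

V₁ = nRT₁/P₁ = 4.52×8.314×623/598 = 39.2 L.
Polytropic n=1.59: T₂ = T₁(V₁/V₂)^(n−1) = 623×(7.04)^0.59 = 1970 K; P₂ = P₁(V₁/V₂)^n = 13300 kPa.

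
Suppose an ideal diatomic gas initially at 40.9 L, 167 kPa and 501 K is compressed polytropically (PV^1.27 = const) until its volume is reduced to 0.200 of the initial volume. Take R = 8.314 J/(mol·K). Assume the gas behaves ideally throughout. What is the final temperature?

Polytropic n=1.27: T₂ = T₁(V₁/V₂)^(n−1) = 501×(5.00)^0.27 = 774 K; P₂ = P₁(V₁/V₂)^n = 1290 kPa.

774 K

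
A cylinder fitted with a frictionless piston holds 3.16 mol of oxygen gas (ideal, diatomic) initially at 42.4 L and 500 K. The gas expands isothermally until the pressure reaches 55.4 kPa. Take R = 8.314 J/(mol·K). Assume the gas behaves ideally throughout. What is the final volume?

237 L

P₁ = nRT₁/V₁ = 3.16×8.314×500/42.4 = 310 kPa.
Isothermal: T stays 500 K; PV = const ⇒ V₂ = 237 L, P₂ = 55.4 kPa.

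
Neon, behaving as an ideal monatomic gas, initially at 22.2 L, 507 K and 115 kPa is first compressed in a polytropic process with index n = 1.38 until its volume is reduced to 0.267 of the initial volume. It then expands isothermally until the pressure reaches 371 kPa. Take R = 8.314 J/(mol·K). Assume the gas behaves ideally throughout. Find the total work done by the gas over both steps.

-1630 J

n = P₁V₁/(RT₁) = 115×22.2/(8.314×507) = 0.606 mol.
Step 1 — Polytropic n=1.38: T₂ = T₁(V₁/V₂)^(n−1) = 507×(3.75)^0.38 = 837 K; P₂ = P₁(V₁/V₂)^n = 711 kPa.
W = (P₁V₁−P₂V₂)/(n−1) = (115×22.2−711×5.93)/0.38 = -4380 J.
ΔU = nCvΔT = 0.606×12.5×(837−507) = 2500 J.
Q = ΔU + W = -1880 J.
State after step 1: P = 711 kPa, V = 5.93 L, T = 837 K.
Step 2 — Isothermal: T stays 837 K; PV = const ⇒ V₂ = 11.4 L, P₂ = 371 kPa.
ΔU = 0 (ideal gas, T constant).
W = nRT ln(V₂/V₁) = 0.606×8.314×837×ln(1.92) = 2750 J.
Q = ΔU + W = 2750 J.
Net over both steps: W = -1630 J, Q = 863 J, ΔU = 2500 J.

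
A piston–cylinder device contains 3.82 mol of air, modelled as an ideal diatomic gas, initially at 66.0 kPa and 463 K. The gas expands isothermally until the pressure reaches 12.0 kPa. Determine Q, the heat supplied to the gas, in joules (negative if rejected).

V₁ = nRT₁/P₁ = 3.82×8.314×463/66.0 = 223 L.
Isothermal: T stays 463 K; PV = const ⇒ V₂ = 1230 L, P₂ = 12.0 kPa.
ΔU = 0 (ideal gas, T constant).
W = nRT ln(V₂/V₁) = 3.82×8.314×463×ln(5.50) = 25100 J.
Q = ΔU + W = 25100 J.

25100 J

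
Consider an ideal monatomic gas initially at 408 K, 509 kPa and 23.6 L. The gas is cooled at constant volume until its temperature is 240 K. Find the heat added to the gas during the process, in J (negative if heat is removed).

-7420 J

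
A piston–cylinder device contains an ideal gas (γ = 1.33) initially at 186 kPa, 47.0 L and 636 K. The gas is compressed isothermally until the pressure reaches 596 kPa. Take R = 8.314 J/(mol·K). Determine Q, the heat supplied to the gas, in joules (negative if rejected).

n = P₁V₁/(RT₁) = 186×47.0/(8.314×636) = 1.65 mol.
Isothermal: T stays 636 K; PV = const ⇒ V₂ = 14.7 L, P₂ = 596 kPa.
ΔU = 0 (ideal gas, T constant).
W = nRT ln(V₂/V₁) = 1.65×8.314×636×ln(0.312) = -10200 J.
Q = ΔU + W = -10200 J.

-10200 J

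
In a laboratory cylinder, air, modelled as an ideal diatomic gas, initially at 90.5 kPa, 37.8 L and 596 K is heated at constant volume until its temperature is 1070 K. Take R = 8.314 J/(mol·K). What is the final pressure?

162 kPa

Isochoric: V stays 37.8 L; P/T = const ⇒ T₂ = 1070 K, P₂ = 162 kPa.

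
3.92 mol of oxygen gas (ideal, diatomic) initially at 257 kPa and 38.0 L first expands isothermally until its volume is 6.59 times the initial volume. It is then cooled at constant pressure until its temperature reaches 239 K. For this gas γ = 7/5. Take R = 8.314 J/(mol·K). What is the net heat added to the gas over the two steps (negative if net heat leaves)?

T₁ = P₁V₁/(nR) = 257×38.0/(3.92×8.314) = 300 K.
Step 1 — Isothermal: T stays 300 K; PV = const ⇒ V₂ = 250 L, P₂ = 39.0 kPa.
ΔU = 0 (ideal gas, T constant).
W = nRT ln(V₂/V₁) = 3.92×8.314×300×ln(6.59) = 18400 J.
Q = ΔU + W = 18400 J.
State after step 1: P = 39.0 kPa, V = 250 L, T = 300 K.
Step 2 — Isobaric: P stays 39.0 kPa; V/T = const ⇒ T₂ = 239 K, V₂ = 200 L.
W = PΔV = 39.0×(200−250) kPa·L = -1980 J.
ΔU = nCvΔT = 3.92×20.8×(239−300) = -4940 J.
Q = ΔU + W = nCpΔT = -6920 J.
Net over both steps: W = 16400 J, Q = 11500 J, ΔU = -4940 J.

11500 J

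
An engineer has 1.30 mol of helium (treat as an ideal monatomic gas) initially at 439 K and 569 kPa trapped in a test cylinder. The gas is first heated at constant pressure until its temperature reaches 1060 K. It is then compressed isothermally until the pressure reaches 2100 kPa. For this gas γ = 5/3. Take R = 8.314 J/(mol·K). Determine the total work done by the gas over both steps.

-8250 J

V₁ = nRT₁/P₁ = 1.30×8.314×439/569 = 8.34 L.
Step 1 — Isobaric: P stays 569 kPa; V/T = const ⇒ T₂ = 1060 K, V₂ = 20.1 L.
W = PΔV = 569×(20.1−8.34) kPa·L = 6710 J.
ΔU = nCvΔT = 1.30×12.5×(1060−439) = 10100 J.
Q = ΔU + W = nCpΔT = 16800 J.
State after step 1: P = 569 kPa, V = 20.1 L, T = 1060 K.
Step 2 — Isothermal: T stays 1060 K; PV = const ⇒ V₂ = 5.46 L, P₂ = 2100 kPa.
ΔU = 0 (ideal gas, T constant).
W = nRT ln(V₂/V₁) = 1.30×8.314×1060×ln(0.271) = -15000 J.
Q = ΔU + W = -15000 J.
Net over both steps: W = -8250 J, Q = 1820 J, ΔU = 10100 J.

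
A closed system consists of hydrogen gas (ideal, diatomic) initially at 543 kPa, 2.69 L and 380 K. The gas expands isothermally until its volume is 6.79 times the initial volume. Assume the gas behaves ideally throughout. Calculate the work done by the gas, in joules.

2800 J

n = P₁V₁/(RT₁) = 543×2.69/(8.314×380) = 0.462 mol.
Isothermal: T stays 380 K; PV = const ⇒ V₂ = 18.3 L, P₂ = 80.0 kPa.
W = nRT ln(V₂/V₁) = 0.462×8.314×380×ln(6.79) = 2800 J.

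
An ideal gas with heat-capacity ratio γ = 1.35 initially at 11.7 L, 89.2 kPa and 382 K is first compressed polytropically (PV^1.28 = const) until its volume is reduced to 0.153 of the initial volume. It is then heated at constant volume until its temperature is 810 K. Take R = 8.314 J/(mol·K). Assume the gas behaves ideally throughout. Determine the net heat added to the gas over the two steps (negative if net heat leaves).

763 J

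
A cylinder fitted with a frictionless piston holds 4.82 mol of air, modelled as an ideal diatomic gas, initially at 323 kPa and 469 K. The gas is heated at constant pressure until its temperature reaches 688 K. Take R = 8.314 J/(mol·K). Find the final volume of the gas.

V₁ = nRT₁/P₁ = 4.82×8.314×469/323 = 58.2 L.
Isobaric: P stays 323 kPa; V/T = const ⇒ T₂ = 688 K, V₂ = 85.4 L.

85.4 L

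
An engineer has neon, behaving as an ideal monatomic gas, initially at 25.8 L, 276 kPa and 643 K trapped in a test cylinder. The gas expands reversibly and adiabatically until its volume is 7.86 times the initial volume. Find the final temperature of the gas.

163 K

Adiabatic: TV^(γ−1) = const ⇒ T₂ = 643×(0.127)^0.667 = 163 K; PV^γ = const ⇒ P₂ = 8.88 kPa.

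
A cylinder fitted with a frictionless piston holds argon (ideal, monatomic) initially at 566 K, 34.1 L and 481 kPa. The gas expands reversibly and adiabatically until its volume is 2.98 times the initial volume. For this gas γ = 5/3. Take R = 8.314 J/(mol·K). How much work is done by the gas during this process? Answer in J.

n = P₁V₁/(RT₁) = 481×34.1/(8.314×566) = 3.49 mol.
Adiabatic: TV^(γ−1) = const ⇒ T₂ = 566×(0.336)^0.667 = 273 K; PV^γ = const ⇒ P₂ = 77.9 kPa.
ΔU = nCvΔT = 3.49×12.5×(273−566) = -12700 J.
Q = 0 for an adiabatic process, so W = −ΔU = 12700 J.

12700 J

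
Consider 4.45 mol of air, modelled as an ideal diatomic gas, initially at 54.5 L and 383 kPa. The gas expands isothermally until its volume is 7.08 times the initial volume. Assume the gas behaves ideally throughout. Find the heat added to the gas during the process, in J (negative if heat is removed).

40900 J

T₁ = P₁V₁/(nR) = 383×54.5/(4.45×8.314) = 564 K.
Isothermal: T stays 564 K; PV = const ⇒ V₂ = 386 L, P₂ = 54.1 kPa.
ΔU = 0 (ideal gas, T constant).
W = nRT ln(V₂/V₁) = 4.45×8.314×564×ln(7.08) = 40900 J.
Q = ΔU + W = 40900 J.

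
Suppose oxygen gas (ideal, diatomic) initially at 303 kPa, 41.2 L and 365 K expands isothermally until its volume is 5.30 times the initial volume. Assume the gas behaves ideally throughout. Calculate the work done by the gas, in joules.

20800 J

n = P₁V₁/(RT₁) = 303×41.2/(8.314×365) = 4.11 mol.
Isothermal: T stays 365 K; PV = const ⇒ V₂ = 218 L, P₂ = 57.2 kPa.
W = nRT ln(V₂/V₁) = 4.11×8.314×365×ln(5.30) = 20800 J.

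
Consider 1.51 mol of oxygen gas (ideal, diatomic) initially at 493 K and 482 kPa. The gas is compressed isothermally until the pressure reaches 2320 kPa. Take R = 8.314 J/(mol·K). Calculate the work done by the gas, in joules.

V₁ = nRT₁/P₁ = 1.51×8.314×493/482 = 12.8 L.
Isothermal: T stays 493 K; PV = const ⇒ V₂ = 2.67 L, P₂ = 2320 kPa.
W = nRT ln(V₂/V₁) = 1.51×8.314×493×ln(0.208) = -9730 J.

-9730 J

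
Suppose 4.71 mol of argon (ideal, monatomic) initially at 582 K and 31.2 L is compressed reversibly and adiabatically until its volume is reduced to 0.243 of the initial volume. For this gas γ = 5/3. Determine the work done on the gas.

P₁ = nRT₁/V₁ = 4.71×8.314×582/31.2 = 730 kPa.
Adiabatic: TV^(γ−1) = const ⇒ T₂ = 582×(4.12)^0.667 = 1490 K; PV^γ = const ⇒ P₂ = 7720 kPa.
ΔU = nCvΔT = 4.71×12.5×(1490−582) = 53600 J.
Q = 0 for an adiabatic process, so W = −ΔU = -53600 J.
Work done on the gas = −W_by = 53600 J.

53600 J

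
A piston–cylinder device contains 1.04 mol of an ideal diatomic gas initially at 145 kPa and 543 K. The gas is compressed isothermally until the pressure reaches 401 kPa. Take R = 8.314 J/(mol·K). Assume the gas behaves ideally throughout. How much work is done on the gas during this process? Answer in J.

V₁ = nRT₁/P₁ = 1.04×8.314×543/145 = 32.4 L.
Isothermal: T stays 543 K; PV = const ⇒ V₂ = 11.7 L, P₂ = 401 kPa.
W = nRT ln(V₂/V₁) = 1.04×8.314×543×ln(0.362) = -4780 J.
Work done on the gas = −W_by = 4780 J.

4780 J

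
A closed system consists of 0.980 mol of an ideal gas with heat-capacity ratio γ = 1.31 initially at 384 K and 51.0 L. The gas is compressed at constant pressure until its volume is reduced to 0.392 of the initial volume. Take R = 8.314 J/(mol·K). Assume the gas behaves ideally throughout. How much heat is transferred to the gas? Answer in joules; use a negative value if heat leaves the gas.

-8040 J

P₁ = nRT₁/V₁ = 0.980×8.314×384/51.0 = 61.3 kPa.
Isobaric: P stays 61.3 kPa; V/T = const ⇒ T₂ = 151 K, V₂ = 20.0 L.
W = PΔV = 61.3×(20.0−51.0) kPa·L = -1900 J.
ΔU = nCvΔT = 0.980×26.8×(151−384) = -6140 J.
Q = ΔU + W = nCpΔT = -8040 J.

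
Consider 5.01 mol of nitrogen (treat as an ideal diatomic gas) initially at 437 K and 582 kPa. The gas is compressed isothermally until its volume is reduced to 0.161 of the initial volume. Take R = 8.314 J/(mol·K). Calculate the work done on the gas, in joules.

V₁ = nRT₁/P₁ = 5.01×8.314×437/582 = 31.3 L.
Isothermal: T stays 437 K; PV = const ⇒ V₂ = 5.04 L, P₂ = 3610 kPa.
W = nRT ln(V₂/V₁) = 5.01×8.314×437×ln(0.161) = -33200 J.
Work done on the gas = −W_by = 33200 J.

33200 J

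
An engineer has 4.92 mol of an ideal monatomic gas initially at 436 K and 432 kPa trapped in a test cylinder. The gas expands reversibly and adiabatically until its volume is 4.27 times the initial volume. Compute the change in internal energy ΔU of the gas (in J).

-16600 J

V₁ = nRT₁/P₁ = 4.92×8.314×436/432 = 41.3 L.
Adiabatic: TV^(γ−1) = const ⇒ T₂ = 436×(0.234)^0.667 = 166 K; PV^γ = const ⇒ P₂ = 38.4 kPa.
For an ideal gas ΔU = nCvΔT with Cv = (3/2)R = 12.5 J/(mol·K).
ΔU = 4.92×12.5×(166−436) = -16600 J.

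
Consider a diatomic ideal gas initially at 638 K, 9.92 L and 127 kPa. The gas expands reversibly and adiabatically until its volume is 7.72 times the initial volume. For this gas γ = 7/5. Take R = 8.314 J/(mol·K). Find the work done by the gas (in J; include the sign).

1760 J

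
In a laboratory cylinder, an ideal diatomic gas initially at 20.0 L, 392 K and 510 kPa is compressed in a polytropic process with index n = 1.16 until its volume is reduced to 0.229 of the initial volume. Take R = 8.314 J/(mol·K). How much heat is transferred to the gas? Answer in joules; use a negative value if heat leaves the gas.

-10200 J

n = P₁V₁/(RT₁) = 510×20.0/(8.314×392) = 3.13 mol.
Polytropic n=1.16: T₂ = T₁(V₁/V₂)^(n−1) = 392×(4.37)^0.16 = 496 K; P₂ = P₁(V₁/V₂)^n = 2820 kPa.
W = (P₁V₁−P₂V₂)/(n−1) = (510×20.0−2820×4.58)/0.16 = -17000 J.
ΔU = nCvΔT = 3.13×20.8×(496−392) = 6780 J.
Q = ΔU + W = -10200 J.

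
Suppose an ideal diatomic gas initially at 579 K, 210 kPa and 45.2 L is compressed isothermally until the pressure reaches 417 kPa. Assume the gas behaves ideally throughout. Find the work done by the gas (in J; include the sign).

-6510 J

n = P₁V₁/(RT₁) = 210×45.2/(8.314×579) = 1.97 mol.
Isothermal: T stays 579 K; PV = const ⇒ V₂ = 22.8 L, P₂ = 417 kPa.
W = nRT ln(V₂/V₁) = 1.97×8.314×579×ln(0.504) = -6510 J.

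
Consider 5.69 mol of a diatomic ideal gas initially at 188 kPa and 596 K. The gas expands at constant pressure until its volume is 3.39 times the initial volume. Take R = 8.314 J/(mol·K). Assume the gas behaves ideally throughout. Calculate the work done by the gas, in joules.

V₁ = nRT₁/P₁ = 5.69×8.314×596/188 = 150 L.
Isobaric: P stays 188 kPa; V/T = const ⇒ T₂ = 2020 K, V₂ = 508 L.
W = PΔV = 188×(508−150) kPa·L = 67400 J.

67400 J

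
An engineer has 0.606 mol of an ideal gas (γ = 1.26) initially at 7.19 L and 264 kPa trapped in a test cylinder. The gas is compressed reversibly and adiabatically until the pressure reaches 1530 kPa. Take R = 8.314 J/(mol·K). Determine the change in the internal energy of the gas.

T₁ = P₁V₁/(nR) = 264×7.19/(0.606×8.314) = 377 K.
Adiabatic: T₂/T₁ = (P₂/P₁)^((γ−1)/γ) ⇒ T₂ = 377×(5.80)^0.206 = 541 K; V₂ = 1.78 L.
For an ideal gas ΔU = nCvΔT with Cv = R/(γ−1) = 32.0 J/(mol·K).
ΔU = 0.606×32.0×(541−377) = 3190 J.

3190 J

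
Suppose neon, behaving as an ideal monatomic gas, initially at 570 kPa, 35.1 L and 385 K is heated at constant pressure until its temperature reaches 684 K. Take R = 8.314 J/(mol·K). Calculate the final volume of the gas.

Isobaric: P stays 570 kPa; V/T = const ⇒ T₂ = 684 K, V₂ = 62.4 L.

62.4 L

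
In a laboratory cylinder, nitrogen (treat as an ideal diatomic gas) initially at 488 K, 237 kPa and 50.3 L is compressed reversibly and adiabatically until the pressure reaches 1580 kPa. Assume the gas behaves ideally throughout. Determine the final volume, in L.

Adiabatic: T₂/T₁ = (P₂/P₁)^((γ−1)/γ) ⇒ T₂ = 488×(6.67)^0.286 = 839 K; V₂ = 13.0 L.

13.0 L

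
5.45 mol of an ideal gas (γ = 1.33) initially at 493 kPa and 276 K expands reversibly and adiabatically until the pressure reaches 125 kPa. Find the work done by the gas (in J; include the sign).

V₁ = nRT₁/P₁ = 5.45×8.314×276/493 = 25.4 L.
Adiabatic: T₂/T₁ = (P₂/P₁)^((γ−1)/γ) ⇒ T₂ = 276×(0.254)^0.248 = 196 K; V₂ = 71.2 L.
ΔU = nCvΔT = 5.45×25.2×(196−276) = -10900 J.
Q = 0 for an adiabatic process, so W = −ΔU = 10900 J.

10900 J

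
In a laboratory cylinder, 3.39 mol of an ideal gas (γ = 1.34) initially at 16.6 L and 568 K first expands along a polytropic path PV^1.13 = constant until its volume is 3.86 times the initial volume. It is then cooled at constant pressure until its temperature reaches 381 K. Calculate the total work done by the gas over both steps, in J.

P₁ = nRT₁/V₁ = 3.39×8.314×568/16.6 = 964 kPa.
Step 1 — Polytropic n=1.13: T₂ = T₁(V₁/V₂)^(n−1) = 568×(0.259)^0.13 = 477 K; P₂ = P₁(V₁/V₂)^n = 210 kPa.
W = (P₁V₁−P₂V₂)/(n−1) = (964×16.6−210×64.1)/0.13 = 19800 J.
ΔU = nCvΔT = 3.39×24.5×(477−568) = -7580 J.
Q = ΔU + W = 12200 J.
State after step 1: P = 210 kPa, V = 64.1 L, T = 477 K.
Step 2 — Isobaric: P stays 210 kPa; V/T = const ⇒ T₂ = 381 K, V₂ = 51.2 L.
W = PΔV = 210×(51.2−64.1) kPa·L = -2690 J.
ΔU = nCvΔT = 3.39×24.5×(381−477) = -7920 J.
Q = ΔU + W = nCpΔT = -10600 J.
Net over both steps: W = 17100 J, Q = 1640 J, ΔU = -15500 J.

17100 J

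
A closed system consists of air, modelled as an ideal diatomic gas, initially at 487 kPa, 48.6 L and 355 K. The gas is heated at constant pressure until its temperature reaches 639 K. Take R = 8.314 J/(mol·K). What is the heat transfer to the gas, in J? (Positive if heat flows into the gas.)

66300 J

n = P₁V₁/(RT₁) = 487×48.6/(8.314×355) = 8.02 mol.
Isobaric: P stays 487 kPa; V/T = const ⇒ T₂ = 639 K, V₂ = 87.5 L.
W = PΔV = 487×(87.5−48.6) kPa·L = 18900 J.
ΔU = nCvΔT = 8.02×20.8×(639−355) = 47300 J.
Q = ΔU + W = nCpΔT = 66300 J.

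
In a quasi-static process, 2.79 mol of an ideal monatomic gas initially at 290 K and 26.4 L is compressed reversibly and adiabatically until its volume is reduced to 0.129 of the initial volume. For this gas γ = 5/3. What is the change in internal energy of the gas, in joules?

29400 J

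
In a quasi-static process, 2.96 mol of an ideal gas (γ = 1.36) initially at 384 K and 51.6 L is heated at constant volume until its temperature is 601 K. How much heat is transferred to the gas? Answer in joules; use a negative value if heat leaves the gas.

14800 J

P₁ = nRT₁/V₁ = 2.96×8.314×384/51.6 = 183 kPa.
Isochoric: V stays 51.6 L; P/T = const ⇒ T₂ = 601 K, P₂ = 287 kPa.
W = 0 (no volume change).
ΔU = nCvΔT = 2.96×23.1×(601−384) = 14800 J.
Q = ΔU = 14800 J.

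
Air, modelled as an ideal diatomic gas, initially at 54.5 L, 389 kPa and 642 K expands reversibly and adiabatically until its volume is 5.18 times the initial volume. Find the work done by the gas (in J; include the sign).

25600 J

n = P₁V₁/(RT₁) = 389×54.5/(8.314×642) = 3.97 mol.
Adiabatic: TV^(γ−1) = const ⇒ T₂ = 642×(0.193)^0.400 = 333 K; PV^γ = const ⇒ P₂ = 38.9 kPa.
ΔU = nCvΔT = 3.97×20.8×(333−642) = -25600 J.
Q = 0 for an adiabatic process, so W = −ΔU = 25600 J.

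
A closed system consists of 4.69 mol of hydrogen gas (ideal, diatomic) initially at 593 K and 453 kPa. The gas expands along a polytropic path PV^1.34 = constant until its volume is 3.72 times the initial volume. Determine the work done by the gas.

24500 J

V₁ = nRT₁/P₁ = 4.69×8.314×593/453 = 51.0 L.
Polytropic n=1.34: T₂ = T₁(V₁/V₂)^(n−1) = 593×(0.269)^0.34 = 379 K; P₂ = P₁(V₁/V₂)^n = 77.9 kPa.
W = (P₁V₁−P₂V₂)/(n−1) = (453×51.0−77.9×190)/0.34 = 24500 J.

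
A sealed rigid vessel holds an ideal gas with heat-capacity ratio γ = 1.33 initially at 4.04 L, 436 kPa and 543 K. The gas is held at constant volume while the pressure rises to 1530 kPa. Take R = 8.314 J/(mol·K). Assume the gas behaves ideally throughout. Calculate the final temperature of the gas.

1910 K

Isochoric: V stays 4.04 L; P/T = const ⇒ T₂ = 1910 K, P₂ = 1530 kPa.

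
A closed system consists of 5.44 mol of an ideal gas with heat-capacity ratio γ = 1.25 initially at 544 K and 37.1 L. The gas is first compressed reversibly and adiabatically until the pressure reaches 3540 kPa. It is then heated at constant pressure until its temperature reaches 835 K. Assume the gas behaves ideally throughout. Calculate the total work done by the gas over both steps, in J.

-35800 J

P₁ = nRT₁/V₁ = 5.44×8.314×544/37.1 = 663 kPa.
Step 1 — Adiabatic: T₂/T₁ = (P₂/P₁)^((γ−1)/γ) ⇒ T₂ = 544×(5.34)^0.200 = 760 K; V₂ = 9.72 L.
ΔU = nCvΔT = 5.44×33.3×(760−544) = 39200 J.
Q = 0 for an adiabatic process, so W = −ΔU = -39200 J.
State after step 1: P = 3540 kPa, V = 9.72 L, T = 760 K.
Step 2 — Isobaric: P stays 3540 kPa; V/T = const ⇒ T₂ = 835 K, V₂ = 10.7 L.
W = PΔV = 3540×(10.7−9.72) kPa·L = 3370 J.
ΔU = nCvΔT = 5.44×33.3×(835−760) = 13500 J.
Q = ΔU + W = nCpΔT = 16900 J.
Net over both steps: W = -35800 J, Q = 16900 J, ΔU = 52600 J.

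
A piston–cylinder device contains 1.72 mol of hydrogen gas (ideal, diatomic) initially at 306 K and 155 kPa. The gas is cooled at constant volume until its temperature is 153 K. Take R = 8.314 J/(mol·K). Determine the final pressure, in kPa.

77.5 kPa

V₁ = nRT₁/P₁ = 1.72×8.314×306/155 = 28.2 L.
Isochoric: V stays 28.2 L; P/T = const ⇒ T₂ = 153 K, P₂ = 77.5 kPa.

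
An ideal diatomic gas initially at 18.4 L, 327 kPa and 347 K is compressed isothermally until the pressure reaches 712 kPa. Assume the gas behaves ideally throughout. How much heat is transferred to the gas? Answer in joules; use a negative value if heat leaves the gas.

n = P₁V₁/(RT₁) = 327×18.4/(8.314×347) = 2.09 mol.
Isothermal: T stays 347 K; PV = const ⇒ V₂ = 8.45 L, P₂ = 712 kPa.
ΔU = 0 (ideal gas, T constant).
W = nRT ln(V₂/V₁) = 2.09×8.314×347×ln(0.459) = -4680 J.
Q = ΔU + W = -4680 J.

-4680 J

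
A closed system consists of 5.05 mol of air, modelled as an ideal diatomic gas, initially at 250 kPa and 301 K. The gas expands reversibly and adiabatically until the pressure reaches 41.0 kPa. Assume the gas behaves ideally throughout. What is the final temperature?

180 K

V₁ = nRT₁/P₁ = 5.05×8.314×301/250 = 50.6 L.
Adiabatic: T₂/T₁ = (P₂/P₁)^((γ−1)/γ) ⇒ T₂ = 301×(0.164)^0.286 = 180 K; V₂ = 184 L.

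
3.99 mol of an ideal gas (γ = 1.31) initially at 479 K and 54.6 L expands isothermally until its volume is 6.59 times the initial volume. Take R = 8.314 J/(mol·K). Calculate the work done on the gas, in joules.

-30000 J

P₁ = nRT₁/V₁ = 3.99×8.314×479/54.6 = 291 kPa.
Isothermal: T stays 479 K; PV = const ⇒ V₂ = 360 L, P₂ = 44.2 kPa.
W = nRT ln(V₂/V₁) = 3.99×8.314×479×ln(6.59) = 30000 J.
Work done on the gas = −W_by = -30000 J.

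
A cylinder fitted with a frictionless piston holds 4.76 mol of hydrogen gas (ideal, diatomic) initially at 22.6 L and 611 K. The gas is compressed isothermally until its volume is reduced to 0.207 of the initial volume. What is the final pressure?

P₁ = nRT₁/V₁ = 4.76×8.314×611/22.6 = 1070 kPa.
Isothermal: T stays 611 K; PV = const ⇒ V₂ = 4.68 L, P₂ = 5170 kPa.

5170 kPa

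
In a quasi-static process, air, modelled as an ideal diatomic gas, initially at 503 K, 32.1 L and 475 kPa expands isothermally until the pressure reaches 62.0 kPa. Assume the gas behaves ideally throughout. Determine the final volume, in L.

Isothermal: T stays 503 K; PV = const ⇒ V₂ = 246 L, P₂ = 62.0 kPa.

246 L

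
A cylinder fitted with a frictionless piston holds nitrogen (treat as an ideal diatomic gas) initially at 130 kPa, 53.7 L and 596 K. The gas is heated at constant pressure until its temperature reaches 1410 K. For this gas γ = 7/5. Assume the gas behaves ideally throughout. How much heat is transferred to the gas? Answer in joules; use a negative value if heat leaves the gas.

33400 J

n = P₁V₁/(RT₁) = 130×53.7/(8.314×596) = 1.41 mol.
Isobaric: P stays 130 kPa; V/T = const ⇒ T₂ = 1410 K, V₂ = 127 L.
W = PΔV = 130×(127−53.7) kPa·L = 9530 J.
ΔU = nCvΔT = 1.41×20.8×(1410−596) = 23800 J.
Q = ΔU + W = nCpΔT = 33400 J.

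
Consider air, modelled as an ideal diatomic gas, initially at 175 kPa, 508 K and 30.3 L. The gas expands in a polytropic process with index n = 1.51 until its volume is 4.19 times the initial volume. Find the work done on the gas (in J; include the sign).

-5390 J

n = P₁V₁/(RT₁) = 175×30.3/(8.314×508) = 1.26 mol.
Polytropic n=1.51: T₂ = T₁(V₁/V₂)^(n−1) = 508×(0.239)^0.51 = 245 K; P₂ = P₁(V₁/V₂)^n = 20.1 kPa.
W = (P₁V₁−P₂V₂)/(n−1) = (175×30.3−20.1×127)/0.51 = 5390 J.
Work done on the gas = −W_by = -5390 J.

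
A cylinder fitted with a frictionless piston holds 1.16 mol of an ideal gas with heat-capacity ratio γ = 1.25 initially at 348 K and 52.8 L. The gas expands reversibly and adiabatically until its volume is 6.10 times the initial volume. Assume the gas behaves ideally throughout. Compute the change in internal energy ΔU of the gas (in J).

-4880 J

P₁ = nRT₁/V₁ = 1.16×8.314×348/52.8 = 63.6 kPa.
Adiabatic: TV^(γ−1) = const ⇒ T₂ = 348×(0.164)^0.250 = 221 K; PV^γ = const ⇒ P₂ = 6.63 kPa.
For an ideal gas ΔU = nCvΔT with Cv = R/(γ−1) = 33.3 J/(mol·K).
ΔU = 1.16×33.3×(221−348) = -4880 J.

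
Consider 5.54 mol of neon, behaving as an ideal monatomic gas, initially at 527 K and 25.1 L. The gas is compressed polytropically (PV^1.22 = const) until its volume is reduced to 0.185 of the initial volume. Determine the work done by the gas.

-49600 J

P₁ = nRT₁/V₁ = 5.54×8.314×527/25.1 = 967 kPa.
Polytropic n=1.22: T₂ = T₁(V₁/V₂)^(n−1) = 527×(5.41)^0.22 = 764 K; P₂ = P₁(V₁/V₂)^n = 7580 kPa.
W = (P₁V₁−P₂V₂)/(n−1) = (967×25.1−7580×4.64)/0.22 = -49600 J.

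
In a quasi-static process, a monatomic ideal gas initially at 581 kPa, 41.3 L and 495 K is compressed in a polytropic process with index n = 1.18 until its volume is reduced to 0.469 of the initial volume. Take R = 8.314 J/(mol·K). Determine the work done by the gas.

-19500 J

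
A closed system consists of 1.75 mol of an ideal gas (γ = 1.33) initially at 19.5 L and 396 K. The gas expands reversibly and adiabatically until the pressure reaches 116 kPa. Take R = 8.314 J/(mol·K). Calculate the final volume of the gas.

P₁ = nRT₁/V₁ = 1.75×8.314×396/19.5 = 295 kPa.
Adiabatic: T₂/T₁ = (P₂/P₁)^((γ−1)/γ) ⇒ T₂ = 396×(0.393)^0.248 = 314 K; V₂ = 39.4 L.

39.4 L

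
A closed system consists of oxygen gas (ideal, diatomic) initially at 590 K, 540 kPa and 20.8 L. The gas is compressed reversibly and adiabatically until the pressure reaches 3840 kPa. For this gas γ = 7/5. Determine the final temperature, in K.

1030 K

Adiabatic: T₂/T₁ = (P₂/P₁)^((γ−1)/γ) ⇒ T₂ = 590×(7.11)^0.286 = 1030 K; V₂ = 5.12 L.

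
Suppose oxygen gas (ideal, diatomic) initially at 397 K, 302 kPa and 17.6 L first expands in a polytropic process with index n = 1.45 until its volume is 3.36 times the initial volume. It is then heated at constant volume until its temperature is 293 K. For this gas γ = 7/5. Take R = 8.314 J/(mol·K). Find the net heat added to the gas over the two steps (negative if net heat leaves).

1480 J

n = P₁V₁/(RT₁) = 302×17.6/(8.314×397) = 1.61 mol.
Step 1 — Polytropic n=1.45: T₂ = T₁(V₁/V₂)^(n−1) = 397×(0.298)^0.45 = 230 K; P₂ = P₁(V₁/V₂)^n = 52.1 kPa.
W = (P₁V₁−P₂V₂)/(n−1) = (302×17.6−52.1×59.1)/0.45 = 4970 J.
ΔU = nCvΔT = 1.61×20.8×(230−397) = -5590 J.
Q = ΔU + W = -621 J.
State after step 1: P = 52.1 kPa, V = 59.1 L, T = 230 K.
Step 2 — Isochoric: V stays 59.1 L; P/T = const ⇒ T₂ = 293 K, P₂ = 66.3 kPa.
W = 0 (no volume change).
ΔU = nCvΔT = 1.61×20.8×(293−230) = 2100 J.
Q = ΔU = 2100 J.
Net over both steps: W = 4970 J, Q = 1480 J, ΔU = -3480 J.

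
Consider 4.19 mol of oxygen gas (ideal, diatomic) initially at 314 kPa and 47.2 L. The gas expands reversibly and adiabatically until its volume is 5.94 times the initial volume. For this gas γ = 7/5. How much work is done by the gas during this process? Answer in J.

T₁ = P₁V₁/(nR) = 314×47.2/(4.19×8.314) = 425 K.
Adiabatic: TV^(γ−1) = const ⇒ T₂ = 425×(0.168)^0.400 = 209 K; PV^γ = const ⇒ P₂ = 25.9 kPa.
ΔU = nCvΔT = 4.19×20.8×(209−425) = -18900 J.
Q = 0 for an adiabatic process, so W = −ΔU = 18900 J.

18900 J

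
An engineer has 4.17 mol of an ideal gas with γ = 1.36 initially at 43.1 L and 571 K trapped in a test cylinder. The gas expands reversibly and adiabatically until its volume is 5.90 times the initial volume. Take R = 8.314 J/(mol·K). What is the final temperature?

P₁ = nRT₁/V₁ = 4.17×8.314×571/43.1 = 459 kPa.
Adiabatic: TV^(γ−1) = const ⇒ T₂ = 571×(0.169)^0.360 = 301 K; PV^γ = const ⇒ P₂ = 41.1 kPa.

301 K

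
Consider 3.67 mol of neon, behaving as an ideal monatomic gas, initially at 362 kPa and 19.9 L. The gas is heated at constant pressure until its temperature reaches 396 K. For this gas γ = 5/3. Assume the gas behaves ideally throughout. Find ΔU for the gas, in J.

T₁ = P₁V₁/(nR) = 362×19.9/(3.67×8.314) = 236 K.
Isobaric: P stays 362 kPa; V/T = const ⇒ T₂ = 396 K, V₂ = 33.4 L.
For an ideal gas ΔU = nCvΔT with Cv = (3/2)R = 12.5 J/(mol·K).
ΔU = 3.67×12.5×(396−236) = 7320 J.

7320 J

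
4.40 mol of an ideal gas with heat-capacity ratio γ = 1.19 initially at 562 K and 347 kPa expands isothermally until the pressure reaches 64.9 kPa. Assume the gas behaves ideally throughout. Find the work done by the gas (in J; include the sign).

34500 J

V₁ = nRT₁/P₁ = 4.40×8.314×562/347 = 59.2 L.
Isothermal: T stays 562 K; PV = const ⇒ V₂ = 317 L, P₂ = 64.9 kPa.
W = nRT ln(V₂/V₁) = 4.40×8.314×562×ln(5.35) = 34500 J.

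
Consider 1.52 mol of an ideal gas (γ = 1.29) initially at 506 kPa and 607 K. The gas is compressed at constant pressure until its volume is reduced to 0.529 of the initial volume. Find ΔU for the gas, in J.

V₁ = nRT₁/P₁ = 1.52×8.314×607/506 = 15.2 L.
Isobaric: P stays 506 kPa; V/T = const ⇒ T₂ = 321 K, V₂ = 8.02 L.
For an ideal gas ΔU = nCvΔT with Cv = R/(γ−1) = 28.7 J/(mol·K).
ΔU = 1.52×28.7×(321−607) = -12500 J.

-12500 J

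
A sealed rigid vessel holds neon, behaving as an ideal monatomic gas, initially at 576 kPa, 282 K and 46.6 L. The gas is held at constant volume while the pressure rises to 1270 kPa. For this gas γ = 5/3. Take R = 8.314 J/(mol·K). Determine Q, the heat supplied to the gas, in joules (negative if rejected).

48500 J

n = P₁V₁/(RT₁) = 576×46.6/(8.314×282) = 11.4 mol.
Isochoric: V stays 46.6 L; P/T = const ⇒ T₂ = 622 K, P₂ = 1270 kPa.
W = 0 (no volume change).
ΔU = nCvΔT = 11.4×12.5×(622−282) = 48500 J.
Q = ΔU = 48500 J.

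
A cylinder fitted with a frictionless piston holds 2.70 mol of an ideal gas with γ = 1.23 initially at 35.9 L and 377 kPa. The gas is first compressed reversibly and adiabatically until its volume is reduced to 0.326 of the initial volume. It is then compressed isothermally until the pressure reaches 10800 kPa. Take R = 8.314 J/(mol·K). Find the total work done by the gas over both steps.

-51900 J

T₁ = P₁V₁/(nR) = 377×35.9/(2.70×8.314) = 603 K.
Step 1 — Adiabatic: TV^(γ−1) = const ⇒ T₂ = 603×(3.07)^0.230 = 780 K; PV^γ = const ⇒ P₂ = 1500 kPa.
ΔU = nCvΔT = 2.70×36.1×(780−603) = 17300 J.
Q = 0 for an adiabatic process, so W = −ΔU = -17300 J.
State after step 1: P = 1500 kPa, V = 11.7 L, T = 780 K.
Step 2 — Isothermal: T stays 780 K; PV = const ⇒ V₂ = 1.62 L, P₂ = 10800 kPa.
ΔU = 0 (ideal gas, T constant).
W = nRT ln(V₂/V₁) = 2.70×8.314×780×ln(0.139) = -34600 J.
Q = ΔU + W = -34600 J.
Net over both steps: W = -51900 J, Q = -34600 J, ΔU = 17300 J.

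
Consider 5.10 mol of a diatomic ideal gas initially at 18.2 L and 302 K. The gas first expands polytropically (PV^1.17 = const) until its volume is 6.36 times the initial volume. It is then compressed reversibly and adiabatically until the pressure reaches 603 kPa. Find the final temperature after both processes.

392 K

P₁ = nRT₁/V₁ = 5.10×8.314×302/18.2 = 704 kPa.
Step 1 — Polytropic n=1.17: T₂ = T₁(V₁/V₂)^(n−1) = 302×(0.157)^0.17 = 221 K; P₂ = P₁(V₁/V₂)^n = 80.8 kPa.
W = (P₁V₁−P₂V₂)/(n−1) = (704×18.2−80.8×116)/0.17 = 20300 J.
ΔU = nCvΔT = 5.10×20.8×(221−302) = -8640 J.
Q = ΔU + W = 11700 J.
State after step 1: P = 80.8 kPa, V = 116 L, T = 221 K.
Step 2 — Adiabatic: T₂/T₁ = (P₂/P₁)^((γ−1)/γ) ⇒ T₂ = 221×(7.47)^0.286 = 392 K; V₂ = 27.5 L.
ΔU = nCvΔT = 5.10×20.8×(392−221) = 18100 J.
Q = 0 for an adiabatic process, so W = −ΔU = -18100 J.
Net over both steps: W = 2190 J, Q = 11700 J, ΔU = 9500 J.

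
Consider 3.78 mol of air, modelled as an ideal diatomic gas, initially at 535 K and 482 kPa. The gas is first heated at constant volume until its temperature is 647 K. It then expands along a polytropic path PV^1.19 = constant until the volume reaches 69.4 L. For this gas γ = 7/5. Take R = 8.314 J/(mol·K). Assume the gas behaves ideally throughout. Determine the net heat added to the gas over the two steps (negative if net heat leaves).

15700 J

V₁ = nRT₁/P₁ = 3.78×8.314×535/482 = 34.9 L.
Step 1 — Isochoric: V stays 34.9 L; P/T = const ⇒ T₂ = 647 K, P₂ = 583 kPa.
W = 0 (no volume change).
ΔU = nCvΔT = 3.78×20.8×(647−535) = 8800 J.
Q = ΔU = 8800 J.
State after step 1: P = 583 kPa, V = 34.9 L, T = 647 K.
Step 2 — Polytropic n=1.19: T₂ = T₁(V₁/V₂)^(n−1) = 647×(0.503)^0.19 = 568 K; P₂ = P₁(V₁/V₂)^n = 257 kPa.
W = (P₁V₁−P₂V₂)/(n−1) = (583×34.9−257×69.4)/0.19 = 13100 J.
ΔU = nCvΔT = 3.78×20.8×(568−647) = -6230 J.
Q = ΔU + W = 6880 J.
Net over both steps: W = 13100 J, Q = 15700 J, ΔU = 2570 J.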